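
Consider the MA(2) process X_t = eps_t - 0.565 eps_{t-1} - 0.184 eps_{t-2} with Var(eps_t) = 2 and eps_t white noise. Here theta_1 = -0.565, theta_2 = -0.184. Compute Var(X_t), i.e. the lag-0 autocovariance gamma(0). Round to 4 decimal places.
\gamma(0) = 2.7062

For an MA(q) process X_t = eps_t + sum_i theta_i eps_{t-i} with
Var(eps_t) = sigma^2, the variance is
  gamma(0) = sigma^2 * (1 + sum_i theta_i^2).
  sum_i theta_i^2 = (-0.565)^2 + (-0.184)^2 = 0.319225 + 0.033856 = 0.353081.
  gamma(0) = 2 * (1 + 0.353081) = 2 * 1.353081 = 2.706162, which rounds to 2.7062.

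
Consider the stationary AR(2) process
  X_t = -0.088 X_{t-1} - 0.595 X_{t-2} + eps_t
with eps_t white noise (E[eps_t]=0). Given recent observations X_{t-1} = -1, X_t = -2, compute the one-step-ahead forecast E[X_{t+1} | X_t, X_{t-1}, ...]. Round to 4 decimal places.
E[X_{t+1} \mid \mathcal F_t] = 0.7710

For an AR(p) model X_t = c + sum_i phi_i X_{t-i} + eps_t, the
one-step-ahead conditional mean is
  E[X_{t+1} | X_t, ...] = c + sum_i phi_i X_{t+1-i}.
Substitute known values:
  E[X_{t+1} | ...] = (-0.088) * (-2) + (-0.595) * (-1)
                   = 0.7710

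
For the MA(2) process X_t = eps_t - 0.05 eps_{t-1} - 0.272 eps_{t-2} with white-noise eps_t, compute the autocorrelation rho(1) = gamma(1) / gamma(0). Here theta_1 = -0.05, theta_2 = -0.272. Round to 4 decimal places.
\rho(1) = -0.0338

For an MA(q) process with theta_0 = 1, the autocovariance is
  gamma(k) = sigma^2 * sum_{i=0..q-k} theta_i * theta_{i+k},
and rho(k) = gamma(k) / gamma(0). Sigma^2 cancels.
  numerator   = (1)*(-0.05) + (-0.05)*(-0.272) = -0.0364.
  denominator = (1)^2 + (-0.05)^2 + (-0.272)^2 = 1.076484.
  rho(1) = -0.0364 / 1.076484 = -0.0338.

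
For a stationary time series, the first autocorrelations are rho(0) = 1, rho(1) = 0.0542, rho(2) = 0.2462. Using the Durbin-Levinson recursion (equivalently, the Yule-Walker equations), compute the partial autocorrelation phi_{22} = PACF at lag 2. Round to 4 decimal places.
\phi_{22} = 0.2440

The PACF at lag k is phi_{kk}, the last component of the solution
to the Yule-Walker system G_k phi = r_k where
  (G_k)_{ij} = rho(|i - j|), (r_k)_i = rho(i), i,j = 1..k.
Equivalently, Durbin-Levinson gives phi_{kk} iteratively:
  phi_{11} = rho(1)
  phi_{kk} = [rho(k) - sum_{j=1..k-1} phi_{k-1,j} rho(k-j)]
            / [1 - sum_{j=1..k-1} phi_{k-1,j} rho(j)],
  phi_{k,j} = phi_{k-1,j} - phi_{kk} phi_{k-1,k-j},  j = 1..k-1.
Step k = 1:
  phi_11 = rho(1) = 0.0542.
Step k = 2:
  phi_22 = [rho(2) - phi_11 rho(1)] / [1 - phi_11 rho(1)] = [0.2462 - (0.0542)(0.0542)] / [1 - (0.0542)(0.0542)]
         = 0.24326236 / 0.99706236 = 0.244.
Therefore phi_{22} = 0.2440.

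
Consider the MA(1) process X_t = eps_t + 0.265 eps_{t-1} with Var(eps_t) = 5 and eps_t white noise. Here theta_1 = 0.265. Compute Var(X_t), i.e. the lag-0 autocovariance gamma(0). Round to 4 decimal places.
\gamma(0) = 5.3511

For an MA(q) process X_t = eps_t + sum_i theta_i eps_{t-i} with
Var(eps_t) = sigma^2, the variance is
  gamma(0) = sigma^2 * (1 + sum_i theta_i^2).
  sum_i theta_i^2 = (0.265)^2 = 0.070225.
  gamma(0) = 5 * (1 + 0.070225) = 5 * 1.070225 = 5.351125, which rounds to 5.3511.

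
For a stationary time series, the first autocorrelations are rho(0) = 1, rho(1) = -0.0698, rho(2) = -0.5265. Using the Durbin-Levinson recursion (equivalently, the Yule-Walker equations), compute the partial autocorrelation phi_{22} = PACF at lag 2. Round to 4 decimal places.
\phi_{22} = -0.5340

The PACF at lag k is phi_{kk}, the last component of the solution
to the Yule-Walker system G_k phi = r_k where
  (G_k)_{ij} = rho(|i - j|), (r_k)_i = rho(i), i,j = 1..k.
Equivalently, Durbin-Levinson gives phi_{kk} iteratively:
  phi_{11} = rho(1)
  phi_{kk} = [rho(k) - sum_{j=1..k-1} phi_{k-1,j} rho(k-j)]
            / [1 - sum_{j=1..k-1} phi_{k-1,j} rho(j)],
  phi_{k,j} = phi_{k-1,j} - phi_{kk} phi_{k-1,k-j},  j = 1..k-1.
Step k = 1:
  phi_11 = rho(1) = -0.0698.
Step k = 2:
  phi_22 = [rho(2) - phi_11 rho(1)] / [1 - phi_11 rho(1)] = [-0.5265 - (-0.0698)(-0.0698)] / [1 - (-0.0698)(-0.0698)]
         = -0.53137204 / 0.99512796 = -0.534.
Therefore phi_{22} = -0.5340.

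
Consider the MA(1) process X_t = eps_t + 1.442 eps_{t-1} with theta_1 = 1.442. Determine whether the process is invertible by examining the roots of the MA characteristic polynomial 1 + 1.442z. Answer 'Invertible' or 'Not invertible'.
\text{Not invertible}

The MA(q) characteristic polynomial is P(z) = 1 + 1.442z.
Invertibility requires all roots to lie outside the unit circle, i.e. |z| > 1 for every root.
This is linear in z: 1 + (1.442) z = 0  =>  z = -1/(1.442) = -0.693481,  |z| = 0.693481.
Moduli of all roots: 0.6935.
All moduli strictly greater than 1? No.
Verdict: Not invertible.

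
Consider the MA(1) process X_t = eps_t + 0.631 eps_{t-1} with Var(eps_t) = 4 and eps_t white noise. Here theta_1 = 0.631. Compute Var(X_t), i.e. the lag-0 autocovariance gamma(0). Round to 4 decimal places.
\gamma(0) = 5.5926

For an MA(q) process X_t = eps_t + sum_i theta_i eps_{t-i} with
Var(eps_t) = sigma^2, the variance is
  gamma(0) = sigma^2 * (1 + sum_i theta_i^2).
  sum_i theta_i^2 = (0.631)^2 = 0.398161.
  gamma(0) = 4 * (1 + 0.398161) = 4 * 1.398161 = 5.592644, which rounds to 5.5926.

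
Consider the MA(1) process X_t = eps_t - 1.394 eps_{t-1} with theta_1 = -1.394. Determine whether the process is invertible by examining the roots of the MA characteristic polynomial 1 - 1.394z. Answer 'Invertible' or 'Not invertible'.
\text{Not invertible}

The MA(q) characteristic polynomial is P(z) = 1 - 1.394z.
Invertibility requires all roots to lie outside the unit circle, i.e. |z| > 1 for every root.
This is linear in z: 1 + (-1.394) z = 0  =>  z = -1/(-1.394) = 0.71736,  |z| = 0.71736.
Moduli of all roots: 0.7174.
All moduli strictly greater than 1? No.
Verdict: Not invertible.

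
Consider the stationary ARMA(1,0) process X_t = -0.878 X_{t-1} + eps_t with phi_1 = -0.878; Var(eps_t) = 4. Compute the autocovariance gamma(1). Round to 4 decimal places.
\gamma(1) = -15.3285

Multiply the model equation by X_{t-k} and take expectations. With theta_0 = psi_0 = 1 and psi_j the MA(infinity) weights, this gives
  gamma(k) - sum_i phi_i gamma(k-i) = c_k,
  c_k = sigma^2 * sum_{j=k..q} theta_j psi_{j-k}   (c_k = 0 for k > q),
using gamma(-m) = gamma(m).
Pure AR (q = 0): c_0 = sigma^2 = 4, c_k = 0 for k >= 1.
Equations for k = 0 and k = 1 (AR order 1):
  gamma(0) = phi_1 gamma(1) + c_0
  gamma(1) = phi_1 gamma(0) + c_1
Substituting the second into the first: gamma(0) (1 - phi_1^2) = c_0 + phi_1 c_1, so
  gamma(0) = c_0 / (1 - phi_1^2) = 4 / (1 - (-0.878)^2) = 4 / 0.229116 = 17.458405.
  gamma(1) = phi_1 gamma(0) = (-0.878)(17.458405) = -15.32848.
Therefore gamma(1) = -15.3285 (to 4 decimal places).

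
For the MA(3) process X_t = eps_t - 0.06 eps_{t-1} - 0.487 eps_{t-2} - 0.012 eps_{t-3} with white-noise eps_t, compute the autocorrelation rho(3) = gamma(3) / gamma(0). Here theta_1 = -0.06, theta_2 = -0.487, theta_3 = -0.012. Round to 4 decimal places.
\rho(3) = -0.0097

For an MA(q) process with theta_0 = 1, the autocovariance is
  gamma(k) = sigma^2 * sum_{i=0..q-k} theta_i * theta_{i+k},
and rho(k) = gamma(k) / gamma(0). Sigma^2 cancels.
  numerator   = (1)*(-0.012) = -0.012.
  denominator = (1)^2 + (-0.06)^2 + (-0.487)^2 + (-0.012)^2 = 1.240913.
  rho(3) = -0.012 / 1.240913 = -0.0097.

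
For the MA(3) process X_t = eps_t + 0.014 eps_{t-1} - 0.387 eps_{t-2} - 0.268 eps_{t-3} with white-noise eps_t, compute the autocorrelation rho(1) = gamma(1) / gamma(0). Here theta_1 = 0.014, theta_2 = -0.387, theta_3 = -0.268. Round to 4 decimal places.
\rho(1) = 0.0919

For an MA(q) process with theta_0 = 1, the autocovariance is
  gamma(k) = sigma^2 * sum_{i=0..q-k} theta_i * theta_{i+k},
and rho(k) = gamma(k) / gamma(0). Sigma^2 cancels.
  numerator   = (1)*(0.014) + (0.014)*(-0.387) + (-0.387)*(-0.268) = 0.112298.
  denominator = (1)^2 + (0.014)^2 + (-0.387)^2 + (-0.268)^2 = 1.221789.
  rho(1) = 0.112298 / 1.221789 = 0.0919.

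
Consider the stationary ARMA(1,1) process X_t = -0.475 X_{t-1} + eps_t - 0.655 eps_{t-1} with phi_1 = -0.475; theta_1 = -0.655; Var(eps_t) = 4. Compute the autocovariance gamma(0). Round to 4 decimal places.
\gamma(0) = 10.5958

Multiply the model equation by X_{t-k} and take expectations. With theta_0 = psi_0 = 1 and psi_j the MA(infinity) weights, this gives
  gamma(k) - sum_i phi_i gamma(k-i) = c_k,
  c_k = sigma^2 * sum_{j=k..q} theta_j psi_{j-k}   (c_k = 0 for k > q),
using gamma(-m) = gamma(m).
psi-weights needed (psi_j = theta_j + sum_i phi_i psi_{j-i}):
  psi_1 = theta_1 + phi_1 = -0.655 + (-0.475) = -1.13
Right-hand sides:
  c_0 = sigma^2 (1 + theta_1 psi_1) = 4 * (1 + (-0.655)(-1.13)) = 4 * 1.74015 = 6.9606
  c_1 = sigma^2 theta_1 = 4 * (-0.655) = -2.62
  c_2 = 0
Equations for k = 0 and k = 1 (AR order 1):
  gamma(0) = phi_1 gamma(1) + c_0
  gamma(1) = phi_1 gamma(0) + c_1
Substituting the second into the first: gamma(0) (1 - phi_1^2) = c_0 + phi_1 c_1, so
  gamma(0) = (c_0 + phi_1 c_1) / (1 - phi_1^2) = (6.9606 + (-0.475)(-2.62)) / (1 - (-0.475)^2) = 8.2051 / 0.774375 = 10.595771.
Therefore gamma(0) = 10.5958 (to 4 decimal places).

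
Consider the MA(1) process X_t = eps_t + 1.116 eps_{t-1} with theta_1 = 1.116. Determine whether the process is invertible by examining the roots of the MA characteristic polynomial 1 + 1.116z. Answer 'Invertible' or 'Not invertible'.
\text{Not invertible}

The MA(q) characteristic polynomial is P(z) = 1 + 1.116z.
Invertibility requires all roots to lie outside the unit circle, i.e. |z| > 1 for every root.
This is linear in z: 1 + (1.116) z = 0  =>  z = -1/(1.116) = -0.896057,  |z| = 0.896057.
Moduli of all roots: 0.8961.
All moduli strictly greater than 1? No.
Verdict: Not invertible.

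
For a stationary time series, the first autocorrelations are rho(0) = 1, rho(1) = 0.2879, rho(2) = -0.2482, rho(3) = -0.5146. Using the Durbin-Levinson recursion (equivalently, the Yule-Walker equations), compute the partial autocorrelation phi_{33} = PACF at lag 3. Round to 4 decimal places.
\phi_{33} = -0.3929

The PACF at lag k is phi_{kk}, the last component of the solution
to the Yule-Walker system G_k phi = r_k where
  (G_k)_{ij} = rho(|i - j|), (r_k)_i = rho(i), i,j = 1..k.
Equivalently, Durbin-Levinson gives phi_{kk} iteratively:
  phi_{11} = rho(1)
  phi_{kk} = [rho(k) - sum_{j=1..k-1} phi_{k-1,j} rho(k-j)]
            / [1 - sum_{j=1..k-1} phi_{k-1,j} rho(j)],
  phi_{k,j} = phi_{k-1,j} - phi_{kk} phi_{k-1,k-j},  j = 1..k-1.
Step k = 1:
  phi_11 = rho(1) = 0.2879.
Step k = 2:
  phi_22 = [rho(2) - phi_11 rho(1)] / [1 - phi_11 rho(1)] = [-0.2482 - (0.2879)(0.2879)] / [1 - (0.2879)(0.2879)]
         = -0.33108641 / 0.91711359 = -0.361009.
  Update: phi_21 = phi_11 - phi_22 phi_11 = 0.2879 - (-0.361009)(0.2879) = 0.391835.
Step k = 3:
  phi_33 = [rho(3) - phi_21 rho(2) - phi_22 rho(1)] / [1 - phi_21 rho(1) - phi_22 rho(2)]
    numerator   = -0.5146 - (0.391835)(-0.2482) - (-0.361009)(0.2879) = -0.31341213
    denominator = 1 - (0.391835)(0.2879) - (-0.361009)(-0.2482) = 0.79758836
  phi_33 = -0.31341213 / 0.79758836 = -0.3929.
Therefore phi_{33} = -0.3929.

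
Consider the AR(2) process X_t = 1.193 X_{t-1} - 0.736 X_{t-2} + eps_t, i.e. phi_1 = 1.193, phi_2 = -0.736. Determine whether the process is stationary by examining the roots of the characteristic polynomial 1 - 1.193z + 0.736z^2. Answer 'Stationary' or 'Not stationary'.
\text{Stationary}

The AR(p) characteristic polynomial is P(z) = 1 - 1.193z + 0.736z^2.
Stationarity requires all roots to lie outside the unit circle, i.e. |z| > 1 for every root.
Set 1 + (-1.193) z + (0.736) z^2 = 0, i.e. a z^2 + b z + c = 0 with a = 0.736, b = -1.193, c = 1.
Discriminant D = b^2 - 4ac = (-1.193)^2 - 4*(0.736)*1 = 1.423249 - (2.944) = -1.520751.
D < 0, so the roots are the complex-conjugate pair z = (-b +/- i sqrt(-D)) / (2a) = 0.8105 +/- 0.8378i.
For a conjugate pair |z|^2 = z * conj(z) = (product of roots) = c/a = 1/(0.736) = 1.358696, so |z| = sqrt(1.358696) = 1.1656 for both roots.
Moduli of all roots: 1.1656, 1.1656.
All moduli strictly greater than 1? Yes.
Verdict: Stationary.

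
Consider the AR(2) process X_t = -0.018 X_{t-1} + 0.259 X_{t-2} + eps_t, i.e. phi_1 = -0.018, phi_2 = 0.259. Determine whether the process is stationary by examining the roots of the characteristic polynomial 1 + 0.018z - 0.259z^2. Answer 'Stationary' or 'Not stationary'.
\text{Stationary}

The AR(p) characteristic polynomial is P(z) = 1 + 0.018z - 0.259z^2.
Stationarity requires all roots to lie outside the unit circle, i.e. |z| > 1 for every root.
Set 1 + (0.018) z + (-0.259) z^2 = 0, i.e. a z^2 + b z + c = 0 with a = -0.259, b = 0.018, c = 1.
Discriminant D = b^2 - 4ac = (0.018)^2 - 4*(-0.259)*1 = 0.000324 - (-1.036) = 1.036324.
D >= 0, so the roots are real: z = (-b +/- sqrt(D)) / (2a) = (-0.018 +/- 1.018) / (-0.518).
  z_1 = (-0.018 + 1.018) / (-0.518) = -1.9305,   |z_1| = 1.9305.
  z_2 = (-0.018 - 1.018) / (-0.518) = 2,   |z_2| = 2.
Moduli of all roots: 1.9305, 2.0000.
All moduli strictly greater than 1? Yes.
Verdict: Stationary.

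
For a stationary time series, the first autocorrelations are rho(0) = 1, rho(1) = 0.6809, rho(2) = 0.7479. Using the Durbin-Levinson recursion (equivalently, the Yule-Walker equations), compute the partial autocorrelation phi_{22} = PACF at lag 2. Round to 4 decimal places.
\phi_{22} = 0.5300

The PACF at lag k is phi_{kk}, the last component of the solution
to the Yule-Walker system G_k phi = r_k where
  (G_k)_{ij} = rho(|i - j|), (r_k)_i = rho(i), i,j = 1..k.
Equivalently, Durbin-Levinson gives phi_{kk} iteratively:
  phi_{11} = rho(1)
  phi_{kk} = [rho(k) - sum_{j=1..k-1} phi_{k-1,j} rho(k-j)]
            / [1 - sum_{j=1..k-1} phi_{k-1,j} rho(j)],
  phi_{k,j} = phi_{k-1,j} - phi_{kk} phi_{k-1,k-j},  j = 1..k-1.
Step k = 1:
  phi_11 = rho(1) = 0.6809.
Step k = 2:
  phi_22 = [rho(2) - phi_11 rho(1)] / [1 - phi_11 rho(1)] = [0.7479 - (0.6809)(0.6809)] / [1 - (0.6809)(0.6809)]
         = 0.28427519 / 0.53637519 = 0.53.
Therefore phi_{22} = 0.5300.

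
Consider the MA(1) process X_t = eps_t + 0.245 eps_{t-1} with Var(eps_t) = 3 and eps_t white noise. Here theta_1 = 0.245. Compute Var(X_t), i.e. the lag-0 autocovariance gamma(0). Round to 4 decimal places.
\gamma(0) = 3.1801

For an MA(q) process X_t = eps_t + sum_i theta_i eps_{t-i} with
Var(eps_t) = sigma^2, the variance is
  gamma(0) = sigma^2 * (1 + sum_i theta_i^2).
  sum_i theta_i^2 = (0.245)^2 = 0.060025.
  gamma(0) = 3 * (1 + 0.060025) = 3 * 1.060025 = 3.180075, which rounds to 3.1801.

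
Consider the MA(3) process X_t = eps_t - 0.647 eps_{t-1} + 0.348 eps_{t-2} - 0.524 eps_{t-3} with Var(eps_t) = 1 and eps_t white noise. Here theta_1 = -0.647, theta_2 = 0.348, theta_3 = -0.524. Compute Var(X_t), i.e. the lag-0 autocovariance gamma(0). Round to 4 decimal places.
\gamma(0) = 1.8143

For an MA(q) process X_t = eps_t + sum_i theta_i eps_{t-i} with
Var(eps_t) = sigma^2, the variance is
  gamma(0) = sigma^2 * (1 + sum_i theta_i^2).
  sum_i theta_i^2 = (-0.647)^2 + (0.348)^2 + (-0.524)^2 = 0.418609 + 0.121104 + 0.274576 = 0.814289.
  gamma(0) = 1 * (1 + 0.814289) = 1 * 1.814289 = 1.814289, which rounds to 1.8143.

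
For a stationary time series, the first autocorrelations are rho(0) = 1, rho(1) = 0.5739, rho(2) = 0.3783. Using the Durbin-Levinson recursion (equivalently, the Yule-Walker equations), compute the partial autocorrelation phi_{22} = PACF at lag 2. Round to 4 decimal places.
\phi_{22} = 0.0730

The PACF at lag k is phi_{kk}, the last component of the solution
to the Yule-Walker system G_k phi = r_k where
  (G_k)_{ij} = rho(|i - j|), (r_k)_i = rho(i), i,j = 1..k.
Equivalently, Durbin-Levinson gives phi_{kk} iteratively:
  phi_{11} = rho(1)
  phi_{kk} = [rho(k) - sum_{j=1..k-1} phi_{k-1,j} rho(k-j)]
            / [1 - sum_{j=1..k-1} phi_{k-1,j} rho(j)],
  phi_{k,j} = phi_{k-1,j} - phi_{kk} phi_{k-1,k-j},  j = 1..k-1.
Step k = 1:
  phi_11 = rho(1) = 0.5739.
Step k = 2:
  phi_22 = [rho(2) - phi_11 rho(1)] / [1 - phi_11 rho(1)] = [0.3783 - (0.5739)(0.5739)] / [1 - (0.5739)(0.5739)]
         = 0.04893879 / 0.67063879 = 0.073.
Therefore phi_{22} = 0.0730.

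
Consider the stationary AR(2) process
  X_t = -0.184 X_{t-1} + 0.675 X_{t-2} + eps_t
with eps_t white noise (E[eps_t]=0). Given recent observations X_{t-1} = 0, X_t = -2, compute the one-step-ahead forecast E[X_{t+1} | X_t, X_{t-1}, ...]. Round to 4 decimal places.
E[X_{t+1} \mid \mathcal F_t] = 0.3680

For an AR(p) model X_t = c + sum_i phi_i X_{t-i} + eps_t, the
one-step-ahead conditional mean is
  E[X_{t+1} | X_t, ...] = c + sum_i phi_i X_{t+1-i}.
Substitute known values:
  E[X_{t+1} | ...] = (-0.184) * (-2) + (0.675) * (0)
                   = 0.3680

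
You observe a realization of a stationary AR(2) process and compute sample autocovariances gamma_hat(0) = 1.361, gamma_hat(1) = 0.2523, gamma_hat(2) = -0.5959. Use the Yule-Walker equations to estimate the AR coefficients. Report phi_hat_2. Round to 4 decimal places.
\hat\phi_{2} = -0.4890

The Yule-Walker equations for an AR(p) process read, in matrix form,
  Gamma_p phi = r_p,   with   (Gamma_p)_{ij} = gamma(|i - j|),
                       (r_p)_i = gamma(i),   i,j = 1..p.
Substitute the sample gammas (Toeplitz matrix and right-hand side of size 2):
  Gamma_p = [[1.361, 0.2523], [0.2523, 1.361]]
  r_p     = [0.2523, -0.5959]
Written out:
  1.361 phi_1 + 0.2523 phi_2 = 0.2523
  0.2523 phi_1 + 1.361 phi_2 = -0.5959
Solve by Cramer's rule:
  det = gamma(0)^2 - gamma(1)^2 = (1.361)^2 - (0.2523)^2 = 1.852321 - 0.06365529 = 1.78866571
  phi_hat_1 = [gamma(1) gamma(0) - gamma(1) gamma(2)] / det = [(0.2523)(1.361) - (0.2523)(-0.5959)] / 1.78866571 = 0.49372587 / 1.78866571 = 0.276
  phi_hat_2 = [gamma(0) gamma(2) - gamma(1)^2] / det = [(1.361)(-0.5959) - (0.2523)^2] / 1.78866571 = -0.87467519 / 1.78866571 = -0.489
So phi_hat = [0.2760, -0.4890].
Therefore phi_hat_2 = -0.4890.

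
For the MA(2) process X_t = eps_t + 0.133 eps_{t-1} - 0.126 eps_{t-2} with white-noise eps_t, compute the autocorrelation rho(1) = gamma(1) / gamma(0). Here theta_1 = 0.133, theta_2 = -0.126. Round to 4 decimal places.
\rho(1) = 0.1125

For an MA(q) process with theta_0 = 1, the autocovariance is
  gamma(k) = sigma^2 * sum_{i=0..q-k} theta_i * theta_{i+k},
and rho(k) = gamma(k) / gamma(0). Sigma^2 cancels.
  numerator   = (1)*(0.133) + (0.133)*(-0.126) = 0.116242.
  denominator = (1)^2 + (0.133)^2 + (-0.126)^2 = 1.033565.
  rho(1) = 0.116242 / 1.033565 = 0.1125.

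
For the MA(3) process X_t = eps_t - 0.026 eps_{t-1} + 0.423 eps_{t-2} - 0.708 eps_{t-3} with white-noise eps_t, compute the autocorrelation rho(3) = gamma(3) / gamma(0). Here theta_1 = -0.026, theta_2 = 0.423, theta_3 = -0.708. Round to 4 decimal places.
\rho(3) = -0.4212

For an MA(q) process with theta_0 = 1, the autocovariance is
  gamma(k) = sigma^2 * sum_{i=0..q-k} theta_i * theta_{i+k},
and rho(k) = gamma(k) / gamma(0). Sigma^2 cancels.
  numerator   = (1)*(-0.708) = -0.708.
  denominator = (1)^2 + (-0.026)^2 + (0.423)^2 + (-0.708)^2 = 1.680869.
  rho(3) = -0.708 / 1.680869 = -0.4212.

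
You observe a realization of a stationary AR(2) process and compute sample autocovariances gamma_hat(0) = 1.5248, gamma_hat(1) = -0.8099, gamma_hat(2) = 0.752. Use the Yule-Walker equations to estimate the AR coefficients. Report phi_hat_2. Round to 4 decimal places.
\hat\phi_{2} = 0.2940

The Yule-Walker equations for an AR(p) process read, in matrix form,
  Gamma_p phi = r_p,   with   (Gamma_p)_{ij} = gamma(|i - j|),
                       (r_p)_i = gamma(i),   i,j = 1..p.
Substitute the sample gammas (Toeplitz matrix and right-hand side of size 2):
  Gamma_p = [[1.5248, -0.8099], [-0.8099, 1.5248]]
  r_p     = [-0.8099, 0.752]
Written out:
  1.5248 phi_1 - 0.8099 phi_2 = -0.8099
  -0.8099 phi_1 + 1.5248 phi_2 = 0.752
Solve by Cramer's rule:
  det = gamma(0)^2 - gamma(1)^2 = (1.5248)^2 - (-0.8099)^2 = 2.32501504 - 0.65593801 = 1.66907703
  phi_hat_1 = [gamma(1) gamma(0) - gamma(1) gamma(2)] / det = [(-0.8099)(1.5248) - (-0.8099)(0.752)] / 1.66907703 = -0.62589072 / 1.66907703 = -0.375
  phi_hat_2 = [gamma(0) gamma(2) - gamma(1)^2] / det = [(1.5248)(0.752) - (-0.8099)^2] / 1.66907703 = 0.49071159 / 1.66907703 = 0.294
So phi_hat = [-0.3750, 0.2940].
Therefore phi_hat_2 = 0.2940.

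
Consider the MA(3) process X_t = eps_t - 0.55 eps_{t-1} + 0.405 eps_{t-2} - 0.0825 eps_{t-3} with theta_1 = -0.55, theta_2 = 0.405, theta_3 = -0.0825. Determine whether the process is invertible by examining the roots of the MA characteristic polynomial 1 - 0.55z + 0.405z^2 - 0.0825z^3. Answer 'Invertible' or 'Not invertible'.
\text{Invertible}

The MA(q) characteristic polynomial is P(z) = 1 - 0.55z + 0.405z^2 - 0.0825z^3.
Invertibility requires all roots to lie outside the unit circle, i.e. |z| > 1 for every root.
Degree 3: look for a simple real root z0 first, then factor out (1 - z/z0) and solve the remaining quadratic.
Testing z0 = 4: P(4) = 1 + (-0.55)(4) + (0.405)(4)^2 + (-0.0825)(4)^3
  = 1 + (-2.2) + (6.48) + (-5.28) = 0.  So z_0 = 4 is a root, |z_0| = 4.
Divide out the factor (1 - 0.25 z) = (1 - z/z0) (since 1/z0 = 0.25):
  P(z) = (1 - 0.25 z)(1 + (-0.3) z + (0.33) z^2)
  [check: z-coef -0.3 - (0.25) = -0.55; z^2-coef 0.33 - (0.25)(-0.3) = 0.405; z^3-coef -(0.25)(0.33) = -0.0825.]
Remaining roots from the quadratic factor 1 + (-0.3) z + (0.33) z^2:
  Set 1 + (-0.3) z + (0.33) z^2 = 0, i.e. a z^2 + b z + c = 0 with a = 0.33, b = -0.3, c = 1.
  Discriminant D = b^2 - 4ac = (-0.3)^2 - 4*(0.33)*1 = 0.09 - (1.32) = -1.23.
  D < 0, so the roots are the complex-conjugate pair z = (-b +/- i sqrt(-D)) / (2a) = 0.4545 +/- 1.6804i.
  For a conjugate pair |z|^2 = z * conj(z) = (product of roots) = c/a = 1/(0.33) = 3.030303, so |z| = sqrt(3.030303) = 1.7408 for both roots.
Moduli of all roots: 4.0000, 1.7408, 1.7408.
All moduli strictly greater than 1? Yes.
Verdict: Invertible.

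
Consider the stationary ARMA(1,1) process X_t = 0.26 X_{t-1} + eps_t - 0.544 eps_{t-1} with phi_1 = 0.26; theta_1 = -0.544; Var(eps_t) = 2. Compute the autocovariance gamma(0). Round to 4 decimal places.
\gamma(0) = 2.1730

Multiply the model equation by X_{t-k} and take expectations. With theta_0 = psi_0 = 1 and psi_j the MA(infinity) weights, this gives
  gamma(k) - sum_i phi_i gamma(k-i) = c_k,
  c_k = sigma^2 * sum_{j=k..q} theta_j psi_{j-k}   (c_k = 0 for k > q),
using gamma(-m) = gamma(m).
psi-weights needed (psi_j = theta_j + sum_i phi_i psi_{j-i}):
  psi_1 = theta_1 + phi_1 = -0.544 + (0.26) = -0.284
Right-hand sides:
  c_0 = sigma^2 (1 + theta_1 psi_1) = 2 * (1 + (-0.544)(-0.284)) = 2 * 1.154496 = 2.308992
  c_1 = sigma^2 theta_1 = 2 * (-0.544) = -1.088
  c_2 = 0
Equations for k = 0 and k = 1 (AR order 1):
  gamma(0) = phi_1 gamma(1) + c_0
  gamma(1) = phi_1 gamma(0) + c_1
Substituting the second into the first: gamma(0) (1 - phi_1^2) = c_0 + phi_1 c_1, so
  gamma(0) = (c_0 + phi_1 c_1) / (1 - phi_1^2) = (2.308992 + (0.26)(-1.088)) / (1 - (0.26)^2) = 2.026112 / 0.9324 = 2.173007.
Therefore gamma(0) = 2.1730 (to 4 decimal places).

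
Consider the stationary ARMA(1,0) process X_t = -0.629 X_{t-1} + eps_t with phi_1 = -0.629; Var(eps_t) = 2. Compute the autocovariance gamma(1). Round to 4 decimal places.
\gamma(1) = -2.0815

Multiply the model equation by X_{t-k} and take expectations. With theta_0 = psi_0 = 1 and psi_j the MA(infinity) weights, this gives
  gamma(k) - sum_i phi_i gamma(k-i) = c_k,
  c_k = sigma^2 * sum_{j=k..q} theta_j psi_{j-k}   (c_k = 0 for k > q),
using gamma(-m) = gamma(m).
Pure AR (q = 0): c_0 = sigma^2 = 2, c_k = 0 for k >= 1.
Equations for k = 0 and k = 1 (AR order 1):
  gamma(0) = phi_1 gamma(1) + c_0
  gamma(1) = phi_1 gamma(0) + c_1
Substituting the second into the first: gamma(0) (1 - phi_1^2) = c_0 + phi_1 c_1, so
  gamma(0) = c_0 / (1 - phi_1^2) = 2 / (1 - (-0.629)^2) = 2 / 0.604359 = 3.309291.
  gamma(1) = phi_1 gamma(0) = (-0.629)(3.309291) = -2.081544.
Therefore gamma(1) = -2.0815 (to 4 decimal places).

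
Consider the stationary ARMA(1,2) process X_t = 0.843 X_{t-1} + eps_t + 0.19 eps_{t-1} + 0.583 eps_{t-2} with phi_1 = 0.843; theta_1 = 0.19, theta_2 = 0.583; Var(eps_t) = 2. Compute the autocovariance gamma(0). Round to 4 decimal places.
\gamma(0) = 18.7434

Multiply the model equation by X_{t-k} and take expectations. With theta_0 = psi_0 = 1 and psi_j the MA(infinity) weights, this gives
  gamma(k) - sum_i phi_i gamma(k-i) = c_k,
  c_k = sigma^2 * sum_{j=k..q} theta_j psi_{j-k}   (c_k = 0 for k > q),
using gamma(-m) = gamma(m).
psi-weights needed (psi_j = theta_j + sum_i phi_i psi_{j-i}):
  psi_1 = theta_1 + phi_1 = 0.19 + (0.843) = 1.033
  psi_2 = theta_2 + phi_1 psi_1 = 0.583 + (0.843)(1.033) = 1.453819
Right-hand sides:
  c_0 = sigma^2 (1 + theta_1 psi_1 + theta_2 psi_2) = 2 * (1 + (0.19)(1.033) + (0.583)(1.453819)) = 2 * 2.043846 = 4.087693
  c_1 = sigma^2 (theta_1 + theta_2 psi_1) = 2 * (0.19 + (0.583)(1.033)) = 1.584478
  c_2 = sigma^2 theta_2 = 2 * (0.583) = 1.166
Equations for k = 0 and k = 1 (AR order 1):
  gamma(0) = phi_1 gamma(1) + c_0
  gamma(1) = phi_1 gamma(0) + c_1
Substituting the second into the first: gamma(0) (1 - phi_1^2) = c_0 + phi_1 c_1, so
  gamma(0) = (c_0 + phi_1 c_1) / (1 - phi_1^2) = (4.087693 + (0.843)(1.584478)) / (1 - (0.843)^2) = 5.423408 / 0.289351 = 18.743353.
Therefore gamma(0) = 18.7434 (to 4 decimal places).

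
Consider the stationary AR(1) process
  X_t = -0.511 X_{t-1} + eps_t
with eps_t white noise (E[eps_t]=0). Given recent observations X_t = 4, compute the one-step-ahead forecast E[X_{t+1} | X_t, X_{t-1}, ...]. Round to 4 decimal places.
E[X_{t+1} \mid \mathcal F_t] = -2.0440

For an AR(p) model X_t = c + sum_i phi_i X_{t-i} + eps_t, the
one-step-ahead conditional mean is
  E[X_{t+1} | X_t, ...] = c + sum_i phi_i X_{t+1-i}.
Substitute known values:
  E[X_{t+1} | ...] = (-0.511) * (4)
                   = -2.0440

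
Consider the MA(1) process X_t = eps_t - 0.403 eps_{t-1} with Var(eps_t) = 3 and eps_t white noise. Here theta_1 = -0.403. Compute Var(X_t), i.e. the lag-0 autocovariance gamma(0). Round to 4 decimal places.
\gamma(0) = 3.4872

For an MA(q) process X_t = eps_t + sum_i theta_i eps_{t-i} with
Var(eps_t) = sigma^2, the variance is
  gamma(0) = sigma^2 * (1 + sum_i theta_i^2).
  sum_i theta_i^2 = (-0.403)^2 = 0.162409.
  gamma(0) = 3 * (1 + 0.162409) = 3 * 1.162409 = 3.487227, which rounds to 3.4872.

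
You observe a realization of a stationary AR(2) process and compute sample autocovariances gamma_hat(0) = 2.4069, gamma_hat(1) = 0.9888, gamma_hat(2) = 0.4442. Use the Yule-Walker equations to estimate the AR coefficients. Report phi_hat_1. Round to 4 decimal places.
\hat\phi_{1} = 0.4030

The Yule-Walker equations for an AR(p) process read, in matrix form,
  Gamma_p phi = r_p,   with   (Gamma_p)_{ij} = gamma(|i - j|),
                       (r_p)_i = gamma(i),   i,j = 1..p.
Substitute the sample gammas (Toeplitz matrix and right-hand side of size 2):
  Gamma_p = [[2.4069, 0.9888], [0.9888, 2.4069]]
  r_p     = [0.9888, 0.4442]
Written out:
  2.4069 phi_1 + 0.9888 phi_2 = 0.9888
  0.9888 phi_1 + 2.4069 phi_2 = 0.4442
Solve by Cramer's rule:
  det = gamma(0)^2 - gamma(1)^2 = (2.4069)^2 - (0.9888)^2 = 5.79316761 - 0.97772544 = 4.81544217
  phi_hat_1 = [gamma(1) gamma(0) - gamma(1) gamma(2)] / det = [(0.9888)(2.4069) - (0.9888)(0.4442)] / 4.81544217 = 1.94071776 / 4.81544217 = 0.403
  phi_hat_2 = [gamma(0) gamma(2) - gamma(1)^2] / det = [(2.4069)(0.4442) - (0.9888)^2] / 4.81544217 = 0.09141954 / 4.81544217 = 0.019
So phi_hat = [0.4030, 0.0190].
Therefore phi_hat_1 = 0.4030.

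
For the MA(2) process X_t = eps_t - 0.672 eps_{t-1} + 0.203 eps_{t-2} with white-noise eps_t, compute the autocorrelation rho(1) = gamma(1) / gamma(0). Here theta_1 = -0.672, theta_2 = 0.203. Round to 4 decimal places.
\rho(1) = -0.5415

For an MA(q) process with theta_0 = 1, the autocovariance is
  gamma(k) = sigma^2 * sum_{i=0..q-k} theta_i * theta_{i+k},
and rho(k) = gamma(k) / gamma(0). Sigma^2 cancels.
  numerator   = (1)*(-0.672) + (-0.672)*(0.203) = -0.808416.
  denominator = (1)^2 + (-0.672)^2 + (0.203)^2 = 1.492793.
  rho(1) = -0.808416 / 1.492793 = -0.5415.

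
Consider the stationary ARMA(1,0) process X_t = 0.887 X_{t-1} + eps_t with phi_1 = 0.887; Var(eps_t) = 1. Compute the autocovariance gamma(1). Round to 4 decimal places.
\gamma(1) = 4.1598

Multiply the model equation by X_{t-k} and take expectations. With theta_0 = psi_0 = 1 and psi_j the MA(infinity) weights, this gives
  gamma(k) - sum_i phi_i gamma(k-i) = c_k,
  c_k = sigma^2 * sum_{j=k..q} theta_j psi_{j-k}   (c_k = 0 for k > q),
using gamma(-m) = gamma(m).
Pure AR (q = 0): c_0 = sigma^2 = 1, c_k = 0 for k >= 1.
Equations for k = 0 and k = 1 (AR order 1):
  gamma(0) = phi_1 gamma(1) + c_0
  gamma(1) = phi_1 gamma(0) + c_1
Substituting the second into the first: gamma(0) (1 - phi_1^2) = c_0 + phi_1 c_1, so
  gamma(0) = c_0 / (1 - phi_1^2) = 1 / (1 - (0.887)^2) = 1 / 0.213231 = 4.68975.
  gamma(1) = phi_1 gamma(0) = (0.887)(4.68975) = 4.159808.
Therefore gamma(1) = 4.1598 (to 4 decimal places).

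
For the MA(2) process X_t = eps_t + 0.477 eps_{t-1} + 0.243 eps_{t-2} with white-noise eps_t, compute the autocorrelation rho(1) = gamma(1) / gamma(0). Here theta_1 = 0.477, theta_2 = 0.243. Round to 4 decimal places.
\rho(1) = 0.4608

For an MA(q) process with theta_0 = 1, the autocovariance is
  gamma(k) = sigma^2 * sum_{i=0..q-k} theta_i * theta_{i+k},
and rho(k) = gamma(k) / gamma(0). Sigma^2 cancels.
  numerator   = (1)*(0.477) + (0.477)*(0.243) = 0.592911.
  denominator = (1)^2 + (0.477)^2 + (0.243)^2 = 1.286578.
  rho(1) = 0.592911 / 1.286578 = 0.4608.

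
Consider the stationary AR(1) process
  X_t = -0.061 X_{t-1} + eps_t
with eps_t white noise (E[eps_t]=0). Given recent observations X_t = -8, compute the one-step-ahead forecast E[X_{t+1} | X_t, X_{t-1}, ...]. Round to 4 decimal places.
E[X_{t+1} \mid \mathcal F_t] = 0.4880

For an AR(p) model X_t = c + sum_i phi_i X_{t-i} + eps_t, the
one-step-ahead conditional mean is
  E[X_{t+1} | X_t, ...] = c + sum_i phi_i X_{t+1-i}.
Substitute known values:
  E[X_{t+1} | ...] = (-0.061) * (-8)
                   = 0.4880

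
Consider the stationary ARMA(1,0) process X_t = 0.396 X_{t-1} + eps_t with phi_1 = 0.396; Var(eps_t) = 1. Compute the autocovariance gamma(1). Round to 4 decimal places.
\gamma(1) = 0.4696

Multiply the model equation by X_{t-k} and take expectations. With theta_0 = psi_0 = 1 and psi_j the MA(infinity) weights, this gives
  gamma(k) - sum_i phi_i gamma(k-i) = c_k,
  c_k = sigma^2 * sum_{j=k..q} theta_j psi_{j-k}   (c_k = 0 for k > q),
using gamma(-m) = gamma(m).
Pure AR (q = 0): c_0 = sigma^2 = 1, c_k = 0 for k >= 1.
Equations for k = 0 and k = 1 (AR order 1):
  gamma(0) = phi_1 gamma(1) + c_0
  gamma(1) = phi_1 gamma(0) + c_1
Substituting the second into the first: gamma(0) (1 - phi_1^2) = c_0 + phi_1 c_1, so
  gamma(0) = c_0 / (1 - phi_1^2) = 1 / (1 - (0.396)^2) = 1 / 0.843184 = 1.185981.
  gamma(1) = phi_1 gamma(0) = (0.396)(1.185981) = 0.469648.
Therefore gamma(1) = 0.4696 (to 4 decimal places).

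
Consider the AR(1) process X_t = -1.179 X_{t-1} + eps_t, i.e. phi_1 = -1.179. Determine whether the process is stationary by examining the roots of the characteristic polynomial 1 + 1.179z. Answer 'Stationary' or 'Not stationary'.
\text{Not stationary}

The AR(p) characteristic polynomial is P(z) = 1 + 1.179z.
Stationarity requires all roots to lie outside the unit circle, i.e. |z| > 1 for every root.
This is linear in z: 1 + (1.179) z = 0  =>  z = -1/(1.179) = -0.848176,  |z| = 0.848176.
Moduli of all roots: 0.8482.
All moduli strictly greater than 1? No.
Verdict: Not stationary.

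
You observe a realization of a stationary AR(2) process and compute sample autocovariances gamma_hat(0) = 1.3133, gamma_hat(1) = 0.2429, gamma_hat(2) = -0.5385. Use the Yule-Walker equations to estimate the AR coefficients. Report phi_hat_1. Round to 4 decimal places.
\hat\phi_{1} = 0.2700

The Yule-Walker equations for an AR(p) process read, in matrix form,
  Gamma_p phi = r_p,   with   (Gamma_p)_{ij} = gamma(|i - j|),
                       (r_p)_i = gamma(i),   i,j = 1..p.
Substitute the sample gammas (Toeplitz matrix and right-hand side of size 2):
  Gamma_p = [[1.3133, 0.2429], [0.2429, 1.3133]]
  r_p     = [0.2429, -0.5385]
Written out:
  1.3133 phi_1 + 0.2429 phi_2 = 0.2429
  0.2429 phi_1 + 1.3133 phi_2 = -0.5385
Solve by Cramer's rule:
  det = gamma(0)^2 - gamma(1)^2 = (1.3133)^2 - (0.2429)^2 = 1.72475689 - 0.05900041 = 1.66575648
  phi_hat_1 = [gamma(1) gamma(0) - gamma(1) gamma(2)] / det = [(0.2429)(1.3133) - (0.2429)(-0.5385)] / 1.66575648 = 0.44980222 / 1.66575648 = 0.27
  phi_hat_2 = [gamma(0) gamma(2) - gamma(1)^2] / det = [(1.3133)(-0.5385) - (0.2429)^2] / 1.66575648 = -0.76621246 / 1.66575648 = -0.46
So phi_hat = [0.2700, -0.4600].
Therefore phi_hat_1 = 0.2700.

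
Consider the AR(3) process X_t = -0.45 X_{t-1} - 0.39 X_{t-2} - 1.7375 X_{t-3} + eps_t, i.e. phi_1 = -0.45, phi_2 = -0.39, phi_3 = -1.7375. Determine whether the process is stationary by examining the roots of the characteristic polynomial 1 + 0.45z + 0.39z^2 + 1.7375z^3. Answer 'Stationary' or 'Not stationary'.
\text{Not stationary}

The AR(p) characteristic polynomial is P(z) = 1 + 0.45z + 0.39z^2 + 1.7375z^3.
Stationarity requires all roots to lie outside the unit circle, i.e. |z| > 1 for every root.
Degree 3: look for a simple real root z0 first, then factor out (1 - z/z0) and solve the remaining quadratic.
Testing z0 = -0.8: P(-0.8) = 1 + (0.45)(-0.8) + (0.39)(-0.8)^2 + (1.7375)(-0.8)^3
  = 1 + (-0.36) + (0.2496) + (-0.8896) = 0.  So z_0 = -0.8 is a root, |z_0| = 0.8.
Divide out the factor (1 + 1.25 z) = (1 - z/z0) (since 1/z0 = -1.25):
  P(z) = (1 + 1.25 z)(1 + (-0.8) z + (1.39) z^2)
  [check: z-coef -0.8 - (-1.25) = 0.45; z^2-coef 1.39 - (-1.25)(-0.8) = 0.39; z^3-coef -(-1.25)(1.39) = 1.7375.]
Remaining roots from the quadratic factor 1 + (-0.8) z + (1.39) z^2:
  Set 1 + (-0.8) z + (1.39) z^2 = 0, i.e. a z^2 + b z + c = 0 with a = 1.39, b = -0.8, c = 1.
  Discriminant D = b^2 - 4ac = (-0.8)^2 - 4*(1.39)*1 = 0.64 - (5.56) = -4.92.
  D < 0, so the roots are the complex-conjugate pair z = (-b +/- i sqrt(-D)) / (2a) = 0.2878 +/- 0.7979i.
  For a conjugate pair |z|^2 = z * conj(z) = (product of roots) = c/a = 1/(1.39) = 0.719424, so |z| = sqrt(0.719424) = 0.8482 for both roots.
Moduli of all roots: 0.8000, 0.8482, 0.8482.
All moduli strictly greater than 1? No.
Verdict: Not stationary.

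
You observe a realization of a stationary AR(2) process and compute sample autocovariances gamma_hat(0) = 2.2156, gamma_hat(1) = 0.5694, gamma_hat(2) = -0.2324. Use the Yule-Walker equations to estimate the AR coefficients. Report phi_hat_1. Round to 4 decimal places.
\hat\phi_{1} = 0.3040

The Yule-Walker equations for an AR(p) process read, in matrix form,
  Gamma_p phi = r_p,   with   (Gamma_p)_{ij} = gamma(|i - j|),
                       (r_p)_i = gamma(i),   i,j = 1..p.
Substitute the sample gammas (Toeplitz matrix and right-hand side of size 2):
  Gamma_p = [[2.2156, 0.5694], [0.5694, 2.2156]]
  r_p     = [0.5694, -0.2324]
Written out:
  2.2156 phi_1 + 0.5694 phi_2 = 0.5694
  0.5694 phi_1 + 2.2156 phi_2 = -0.2324
Solve by Cramer's rule:
  det = gamma(0)^2 - gamma(1)^2 = (2.2156)^2 - (0.5694)^2 = 4.90888336 - 0.32421636 = 4.584667
  phi_hat_1 = [gamma(1) gamma(0) - gamma(1) gamma(2)] / det = [(0.5694)(2.2156) - (0.5694)(-0.2324)] / 4.584667 = 1.3938912 / 4.584667 = 0.304
  phi_hat_2 = [gamma(0) gamma(2) - gamma(1)^2] / det = [(2.2156)(-0.2324) - (0.5694)^2] / 4.584667 = -0.8391218 / 4.584667 = -0.183
So phi_hat = [0.3040, -0.1830].
Therefore phi_hat_1 = 0.3040.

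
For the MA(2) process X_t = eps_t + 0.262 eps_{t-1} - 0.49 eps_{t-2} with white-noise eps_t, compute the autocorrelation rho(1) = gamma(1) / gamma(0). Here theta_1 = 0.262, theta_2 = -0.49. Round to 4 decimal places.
\rho(1) = 0.1021

For an MA(q) process with theta_0 = 1, the autocovariance is
  gamma(k) = sigma^2 * sum_{i=0..q-k} theta_i * theta_{i+k},
and rho(k) = gamma(k) / gamma(0). Sigma^2 cancels.
  numerator   = (1)*(0.262) + (0.262)*(-0.49) = 0.13362.
  denominator = (1)^2 + (0.262)^2 + (-0.49)^2 = 1.308744.
  rho(1) = 0.13362 / 1.308744 = 0.1021.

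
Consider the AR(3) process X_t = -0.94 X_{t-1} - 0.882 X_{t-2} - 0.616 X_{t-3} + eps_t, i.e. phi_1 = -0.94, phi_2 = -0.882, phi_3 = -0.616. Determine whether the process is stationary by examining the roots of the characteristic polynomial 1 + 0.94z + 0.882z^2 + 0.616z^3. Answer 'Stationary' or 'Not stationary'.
\text{Stationary}

The AR(p) characteristic polynomial is P(z) = 1 + 0.94z + 0.882z^2 + 0.616z^3.
Stationarity requires all roots to lie outside the unit circle, i.e. |z| > 1 for every root.
Degree 3: look for a simple real root z0 first, then factor out (1 - z/z0) and solve the remaining quadratic.
Testing z0 = -1.25: P(-1.25) = 1 + (0.94)(-1.25) + (0.882)(-1.25)^2 + (0.616)(-1.25)^3
  = 1 + (-1.175) + (1.378125) + (-1.203125) = 0.  So z_0 = -1.25 is a root, |z_0| = 1.25.
Divide out the factor (1 + 0.8 z) = (1 - z/z0) (since 1/z0 = -0.8):
  P(z) = (1 + 0.8 z)(1 + (0.14) z + (0.77) z^2)
  [check: z-coef 0.14 - (-0.8) = 0.94; z^2-coef 0.77 - (-0.8)(0.14) = 0.882; z^3-coef -(-0.8)(0.77) = 0.616.]
Remaining roots from the quadratic factor 1 + (0.14) z + (0.77) z^2:
  Set 1 + (0.14) z + (0.77) z^2 = 0, i.e. a z^2 + b z + c = 0 with a = 0.77, b = 0.14, c = 1.
  Discriminant D = b^2 - 4ac = (0.14)^2 - 4*(0.77)*1 = 0.0196 - (3.08) = -3.0604.
  D < 0, so the roots are the complex-conjugate pair z = (-b +/- i sqrt(-D)) / (2a) = -0.0909 +/- 1.136i.
  For a conjugate pair |z|^2 = z * conj(z) = (product of roots) = c/a = 1/(0.77) = 1.298701, so |z| = sqrt(1.298701) = 1.1396 for both roots.
Moduli of all roots: 1.2500, 1.1396, 1.1396.
All moduli strictly greater than 1? Yes.
Verdict: Stationary.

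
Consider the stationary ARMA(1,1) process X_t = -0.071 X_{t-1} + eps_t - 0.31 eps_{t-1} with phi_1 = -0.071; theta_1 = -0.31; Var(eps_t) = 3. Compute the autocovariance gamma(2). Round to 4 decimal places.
\gamma(2) = 0.0834

Multiply the model equation by X_{t-k} and take expectations. With theta_0 = psi_0 = 1 and psi_j the MA(infinity) weights, this gives
  gamma(k) - sum_i phi_i gamma(k-i) = c_k,
  c_k = sigma^2 * sum_{j=k..q} theta_j psi_{j-k}   (c_k = 0 for k > q),
using gamma(-m) = gamma(m).
psi-weights needed (psi_j = theta_j + sum_i phi_i psi_{j-i}):
  psi_1 = theta_1 + phi_1 = -0.31 + (-0.071) = -0.381
Right-hand sides:
  c_0 = sigma^2 (1 + theta_1 psi_1) = 3 * (1 + (-0.31)(-0.381)) = 3 * 1.11811 = 3.35433
  c_1 = sigma^2 theta_1 = 3 * (-0.31) = -0.93
  c_2 = 0
Equations for k = 0 and k = 1 (AR order 1):
  gamma(0) = phi_1 gamma(1) + c_0
  gamma(1) = phi_1 gamma(0) + c_1
Substituting the second into the first: gamma(0) (1 - phi_1^2) = c_0 + phi_1 c_1, so
  gamma(0) = (c_0 + phi_1 c_1) / (1 - phi_1^2) = (3.35433 + (-0.071)(-0.93)) / (1 - (-0.071)^2) = 3.42036 / 0.994959 = 3.437689.
  gamma(1) = phi_1 gamma(0) + c_1 = (-0.071)(3.437689) + (-0.93) = -1.174076.
For k = 2 (> q): gamma(2) = phi_1 gamma(1) = (-0.071)(-1.174076) = 0.083359.
Therefore gamma(2) = 0.0834 (to 4 decimal places).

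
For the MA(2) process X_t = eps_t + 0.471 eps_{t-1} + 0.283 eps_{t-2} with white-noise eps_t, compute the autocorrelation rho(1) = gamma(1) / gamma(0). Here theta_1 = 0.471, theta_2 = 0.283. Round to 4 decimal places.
\rho(1) = 0.4642

For an MA(q) process with theta_0 = 1, the autocovariance is
  gamma(k) = sigma^2 * sum_{i=0..q-k} theta_i * theta_{i+k},
and rho(k) = gamma(k) / gamma(0). Sigma^2 cancels.
  numerator   = (1)*(0.471) + (0.471)*(0.283) = 0.604293.
  denominator = (1)^2 + (0.471)^2 + (0.283)^2 = 1.30193.
  rho(1) = 0.604293 / 1.30193 = 0.4642.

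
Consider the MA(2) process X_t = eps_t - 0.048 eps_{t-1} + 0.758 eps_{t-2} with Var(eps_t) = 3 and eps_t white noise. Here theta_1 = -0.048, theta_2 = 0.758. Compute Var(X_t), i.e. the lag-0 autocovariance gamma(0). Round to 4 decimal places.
\gamma(0) = 4.7306

For an MA(q) process X_t = eps_t + sum_i theta_i eps_{t-i} with
Var(eps_t) = sigma^2, the variance is
  gamma(0) = sigma^2 * (1 + sum_i theta_i^2).
  sum_i theta_i^2 = (-0.048)^2 + (0.758)^2 = 0.002304 + 0.574564 = 0.576868.
  gamma(0) = 3 * (1 + 0.576868) = 3 * 1.576868 = 4.730604, which rounds to 4.7306.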